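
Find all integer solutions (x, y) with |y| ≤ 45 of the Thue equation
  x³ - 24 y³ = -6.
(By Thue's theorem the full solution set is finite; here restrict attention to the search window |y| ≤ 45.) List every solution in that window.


The equation is x³ - 24y³ = -6. For fixed y, x³ = 24·y³ − 6, so a solution requires the RHS to be a perfect cube.
Strategy: iterate y from -45 to 45, compute RHS = 24·y³ − 6, and check whether it is a (positive or negative) perfect cube.
Check small values of y:
  y = 0: RHS = -6 is not a perfect cube.
  y = 1: RHS = 18 is not a perfect cube.
  y = -1: RHS = -30 is not a perfect cube.
  y = 2: RHS = 186 is not a perfect cube.
  y = -2: RHS = -198 is not a perfect cube.
  y = 3: RHS = 642 is not a perfect cube.
  y = -3: RHS = -654 is not a perfect cube.
Continuing the search up to |y| = 45 finds no solutions either.
No (x, y) in the scanned range satisfies the equation.

No integer solutions with |y| ≤ 45.


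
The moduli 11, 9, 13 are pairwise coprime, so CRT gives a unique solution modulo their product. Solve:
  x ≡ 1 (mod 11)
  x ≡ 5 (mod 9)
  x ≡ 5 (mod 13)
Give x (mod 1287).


Moduli 11, 9, 13 are pairwise coprime; by CRT there is a unique solution modulo M = 11 · 9 · 13 = 1287.
Solve pairwise, accumulating the modulus:
  Start with x ≡ 1 (mod 11).
  Combine with x ≡ 5 (mod 9): since gcd(11, 9) = 1, we get a unique residue mod 99.
    Write x = 1 + 11·t and substitute into x ≡ 5 (mod 9): 11·t ≡ 5 − 1 = 4 (mod 9).
    Reduce coefficients mod 9: 2·t ≡ 4 (mod 9).
    The inverse of 2 mod 9 is 5 (since 2·5 = 10 = 1·9 + 1), so t ≡ 5·4 = 20 ≡ 2 (mod 9).
    Then x = 1 + 11·2 = 23, valid modulo lcm(11, 9) = 99: x ≡ 23 (mod 99).
  Combine with x ≡ 5 (mod 13): since gcd(99, 13) = 1, we get a unique residue mod 1287.
    Write x = 23 + 99·t and substitute into x ≡ 5 (mod 13): 99·t ≡ 5 − 23 = -18 (mod 13).
    Reduce coefficients mod 13: 8·t ≡ 8 (mod 13).
    The inverse of 8 mod 13 is 5 (since 8·5 = 40 = 3·13 + 1), so t ≡ 5·8 = 40 ≡ 1 (mod 13).
    Then x = 23 + 99·1 = 122, valid modulo lcm(99, 13) = 1287: x ≡ 122 (mod 1287).
Verify: 122 mod 11 = 1 ✓, 122 mod 9 = 5 ✓, 122 mod 13 = 5 ✓.

x ≡ 122 (mod 1287).


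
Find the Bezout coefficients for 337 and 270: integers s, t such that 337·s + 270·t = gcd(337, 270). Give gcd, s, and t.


Euclidean algorithm on (337, 270) — divide until remainder is 0:
  337 = 1 · 270 + 67
  270 = 4 · 67 + 2
  67 = 33 · 2 + 1
  2 = 2 · 1 + 0
gcd(337, 270) = 1.
Track Bezout coefficients alongside the remainders: start with r₀ = 337 = a·1 + b·0 (s = 1, t = 0) and r₁ = 270 = a·0 + b·1 (s = 0, t = 1); each new remainder r_{k+1} = r_{k-1} − q_k·r_k inherits s_{k+1} = s_{k-1} − q_k·s_k, t_{k+1} = t_{k-1} − q_k·t_k, so r_k = a·s_k + b·t_k at every step:
  q = 1: r = 67, s = 1 − 1·0 = 1, t = 0 − 1·1 = -1  (check: 337·1 + 270·(-1) = 67)
  q = 4: r = 2, s = 0 − 4·1 = -4, t = 1 − 4·(-1) = 5  (check: 337·(-4) + 270·5 = 2)
  q = 33: r = 1, s = 1 − 33·(-4) = 133, t = -1 − 33·5 = -166  (check: 337·133 + 270·(-166) = 1)
The row with r = 1 (the gcd) gives the Bezout coefficients s = 133, t = -166.
Result: 337 · (133) + 270 · (-166) = 1.

gcd(337, 270) = 1; s = 133, t = -166 (check: 337·133 + 270·(-166) = 1).


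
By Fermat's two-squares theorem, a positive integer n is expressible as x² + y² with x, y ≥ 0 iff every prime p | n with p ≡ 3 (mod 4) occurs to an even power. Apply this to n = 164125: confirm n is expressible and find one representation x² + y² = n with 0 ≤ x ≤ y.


Step 1: Factor n = 164125 = 5^3 · 13 · 101.
Step 2: Check the mod-4 condition on each prime factor: 5 ≡ 1 (mod 4), exponent 3; 13 ≡ 1 (mod 4), exponent 1; 101 ≡ 1 (mod 4), exponent 1.
All primes ≡ 3 (mod 4) appear to even exponent (or don't appear), so by the two-squares theorem n IS expressible as a sum of two squares.
Step 3: Build a representation. Group n = k² · m with k = 5 and m = 5 · 13 · 101 = 6565 (a product of primes ≡ 1 (mod 4)); a representation of m scales to one of n via (k·x)² + (k·y)² = k²(x² + y²). Each prime p ≡ 1 (mod 4) is itself a sum of two squares; find a² by testing p − a² for a perfect square:
  5: 5 − 1² = 4 = 2² ⇒ 5 = 1² + 2².
  13: 13 − 1² = 12, 13 − 2² = 9 = 3² ⇒ 13 = 2² + 3².
  101: 101 − 1² = 100 = 10² ⇒ 101 = 1² + 10².
  Combine using the Brahmagupta–Fibonacci identity (a² + b²)(c² + d²) = (ac − bd)² + (ad + bc)² = (ac + bd)² + (ad − bc)²:
  5 · 13 = 65: from (1² + 2²)(2² + 3²), take (1·2 − 2·3, 1·3 + 2·2) = (2 − 6, 3 + 4) = (-4, 7); dropping signs (only squares matter) gives (4, 7); check 4² + 7² = 16 + 49 = 65 ✓.
  65 · 101 = 6565: from (4² + 7²)(1² + 10²), take (4·1 − 7·10, 4·10 + 7·1) = (4 − 70, 40 + 7) = (-66, 47); dropping signs (only squares matter) gives (66, 47); check 66² + 47² = 4356 + 2209 = 6565 ✓.
  Scale by k = 5: (5·66, 5·47) = (330, 235).
Step 4: Order so x ≤ y and verify: 235² + 330² = 55225 + 108900 = 164125 = n. ✓

n = 164125 = 235² + 330² (one valid representation with x ≤ y).


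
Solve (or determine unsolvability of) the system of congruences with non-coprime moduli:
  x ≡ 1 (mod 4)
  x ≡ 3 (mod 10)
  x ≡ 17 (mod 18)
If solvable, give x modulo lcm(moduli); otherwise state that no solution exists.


Moduli 4, 10, 18 are not pairwise coprime, so CRT works modulo lcm(m_i) when all pairwise compatibility conditions hold.
Pairwise compatibility: gcd(m_i, m_j) must divide a_i - a_j for every pair.
Merge one congruence at a time:
  Start: x ≡ 1 (mod 4).
  Combine with x ≡ 3 (mod 10): gcd(4, 10) = 2; 3 - 1 = 2, which IS divisible by 2, so compatible.
    Write x = 1 + 4·t and substitute into x ≡ 3 (mod 10): 4·t ≡ 3 − 1 = 2 (mod 10).
    Divide the congruence (and modulus) by g = 2: 2·t ≡ 1 (mod 5).
    The inverse of 2 mod 5 is 3 (since 2·3 = 6 = 1·5 + 1), so t ≡ 3·1 = 3 ≡ 3 (mod 5).
    Then x = 1 + 4·3 = 13, valid modulo lcm(4, 10) = 20: x ≡ 13 (mod 20).
  Combine with x ≡ 17 (mod 18): gcd(20, 18) = 2; 17 - 13 = 4, which IS divisible by 2, so compatible.
    Write x = 13 + 20·t and substitute into x ≡ 17 (mod 18): 20·t ≡ 17 − 13 = 4 (mod 18).
    Divide the congruence (and modulus) by g = 2: 10·t ≡ 2 (mod 9).
    Reduce coefficients mod 9: 1·t ≡ 2 (mod 9).
    So t ≡ 2 (mod 9).
    Then x = 13 + 20·2 = 53, valid modulo lcm(20, 18) = 180: x ≡ 53 (mod 180).
Verify: 53 mod 4 = 1, 53 mod 10 = 3, 53 mod 18 = 17.

x ≡ 53 (mod 180).


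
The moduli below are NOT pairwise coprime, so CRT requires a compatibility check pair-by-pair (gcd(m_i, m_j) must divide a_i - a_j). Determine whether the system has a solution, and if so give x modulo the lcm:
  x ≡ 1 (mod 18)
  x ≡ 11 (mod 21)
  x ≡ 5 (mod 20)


Moduli 18, 21, 20 are not pairwise coprime, so CRT works modulo lcm(m_i) when all pairwise compatibility conditions hold.
Pairwise compatibility: gcd(m_i, m_j) must divide a_i - a_j for every pair.
Merge one congruence at a time:
  Start: x ≡ 1 (mod 18).
  Combine with x ≡ 11 (mod 21): gcd(18, 21) = 3, and 11 - 1 = 10 is NOT divisible by 3.
    ⇒ system is inconsistent (no integer solution).

No solution (the system is inconsistent).


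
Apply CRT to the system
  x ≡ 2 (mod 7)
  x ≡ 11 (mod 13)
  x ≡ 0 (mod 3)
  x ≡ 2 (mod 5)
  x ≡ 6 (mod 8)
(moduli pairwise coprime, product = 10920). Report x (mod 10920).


Product of moduli M = 7 · 13 · 3 · 5 · 8 = 10920.
Merge one congruence at a time:
  Start: x ≡ 2 (mod 7).
  Combine with x ≡ 11 (mod 13); new modulus lcm = 91.
    Write x = 2 + 7·t and substitute into x ≡ 11 (mod 13): 7·t ≡ 11 − 2 = 9 (mod 13).
    The inverse of 7 mod 13 is 2 (since 7·2 = 14 = 1·13 + 1), so t ≡ 2·9 = 18 ≡ 5 (mod 13).
    Then x = 2 + 7·5 = 37, valid modulo lcm(7, 13) = 91: x ≡ 37 (mod 91).
  Combine with x ≡ 0 (mod 3); new modulus lcm = 273.
    Write x = 37 + 91·t and substitute into x ≡ 0 (mod 3): 91·t ≡ 0 − 37 = -37 (mod 3).
    Reduce coefficients mod 3: 1·t ≡ 2 (mod 3).
    So t ≡ 2 (mod 3).
    Then x = 37 + 91·2 = 219, valid modulo lcm(91, 3) = 273: x ≡ 219 (mod 273).
  Combine with x ≡ 2 (mod 5); new modulus lcm = 1365.
    Write x = 219 + 273·t and substitute into x ≡ 2 (mod 5): 273·t ≡ 2 − 219 = -217 (mod 5).
    Reduce coefficients mod 5: 3·t ≡ 3 (mod 5).
    The inverse of 3 mod 5 is 2 (since 3·2 = 6 = 1·5 + 1), so t ≡ 2·3 = 6 ≡ 1 (mod 5).
    Then x = 219 + 273·1 = 492, valid modulo lcm(273, 5) = 1365: x ≡ 492 (mod 1365).
  Combine with x ≡ 6 (mod 8); new modulus lcm = 10920.
    Write x = 492 + 1365·t and substitute into x ≡ 6 (mod 8): 1365·t ≡ 6 − 492 = -486 (mod 8).
    Reduce coefficients mod 8: 5·t ≡ 2 (mod 8).
    The inverse of 5 mod 8 is 5 (since 5·5 = 25 = 3·8 + 1), so t ≡ 5·2 = 10 ≡ 2 (mod 8).
    Then x = 492 + 1365·2 = 3222, valid modulo lcm(1365, 8) = 10920: x ≡ 3222 (mod 10920).
Verify against each original: 3222 mod 7 = 2, 3222 mod 13 = 11, 3222 mod 3 = 0, 3222 mod 5 = 2, 3222 mod 8 = 6.

x ≡ 3222 (mod 10920).


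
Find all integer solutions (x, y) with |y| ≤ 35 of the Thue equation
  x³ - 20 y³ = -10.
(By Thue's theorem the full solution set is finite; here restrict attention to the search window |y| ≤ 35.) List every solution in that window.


The equation is x³ - 20y³ = -10. For fixed y, x³ = 20·y³ − 10, so a solution requires the RHS to be a perfect cube.
Strategy: iterate y from -35 to 35, compute RHS = 20·y³ − 10, and check whether it is a (positive or negative) perfect cube.
Check small values of y:
  y = 0: RHS = -10 is not a perfect cube.
  y = 1: RHS = 10 is not a perfect cube.
  y = -1: RHS = -30 is not a perfect cube.
  y = 2: RHS = 150 is not a perfect cube.
  y = -2: RHS = -170 is not a perfect cube.
  y = 3: RHS = 530 is not a perfect cube.
  y = -3: RHS = -550 is not a perfect cube.
Continuing the search up to |y| = 35 finds no solutions either.
No (x, y) in the scanned range satisfies the equation.

No integer solutions with |y| ≤ 35.


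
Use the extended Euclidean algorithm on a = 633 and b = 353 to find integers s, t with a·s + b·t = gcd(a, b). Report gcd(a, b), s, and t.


Euclidean algorithm on (633, 353) — divide until remainder is 0:
  633 = 1 · 353 + 280
  353 = 1 · 280 + 73
  280 = 3 · 73 + 61
  73 = 1 · 61 + 12
  61 = 5 · 12 + 1
  12 = 12 · 1 + 0
gcd(633, 353) = 1.
Track Bezout coefficients alongside the remainders: start with r₀ = 633 = a·1 + b·0 (s = 1, t = 0) and r₁ = 353 = a·0 + b·1 (s = 0, t = 1); each new remainder r_{k+1} = r_{k-1} − q_k·r_k inherits s_{k+1} = s_{k-1} − q_k·s_k, t_{k+1} = t_{k-1} − q_k·t_k, so r_k = a·s_k + b·t_k at every step:
  q = 1: r = 280, s = 1 − 1·0 = 1, t = 0 − 1·1 = -1  (check: 633·1 + 353·(-1) = 280)
  q = 1: r = 73, s = 0 − 1·1 = -1, t = 1 − 1·(-1) = 2  (check: 633·(-1) + 353·2 = 73)
  q = 3: r = 61, s = 1 − 3·(-1) = 4, t = -1 − 3·2 = -7  (check: 633·4 + 353·(-7) = 61)
  q = 1: r = 12, s = -1 − 1·4 = -5, t = 2 − 1·(-7) = 9  (check: 633·(-5) + 353·9 = 12)
  q = 5: r = 1, s = 4 − 5·(-5) = 29, t = -7 − 5·9 = -52  (check: 633·29 + 353·(-52) = 1)
The row with r = 1 (the gcd) gives the Bezout coefficients s = 29, t = -52.
Result: 633 · (29) + 353 · (-52) = 1.

gcd(633, 353) = 1; s = 29, t = -52 (check: 633·29 + 353·(-52) = 1).


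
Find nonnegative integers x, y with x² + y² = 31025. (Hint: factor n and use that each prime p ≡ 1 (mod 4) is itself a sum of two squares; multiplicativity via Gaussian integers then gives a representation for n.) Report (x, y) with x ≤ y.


Step 1: Factor n = 31025 = 5^2 · 17 · 73.
Step 2: Check the mod-4 condition on each prime factor: 5 ≡ 1 (mod 4), exponent 2; 17 ≡ 1 (mod 4), exponent 1; 73 ≡ 1 (mod 4), exponent 1.
All primes ≡ 3 (mod 4) appear to even exponent (or don't appear), so by the two-squares theorem n IS expressible as a sum of two squares.
Step 3: Build a representation. Group n = k² · m with k = 5 and m = 17 · 73 = 1241 (a product of primes ≡ 1 (mod 4)); a representation of m scales to one of n via (k·x)² + (k·y)² = k²(x² + y²). Each prime p ≡ 1 (mod 4) is itself a sum of two squares; find a² by testing p − a² for a perfect square:
  17: 17 − 1² = 16 = 4² ⇒ 17 = 1² + 4².
  73: 73 − 1² = 72, 73 − 2² = 69, 73 − 3² = 64 = 8² ⇒ 73 = 3² + 8².
  Combine using the Brahmagupta–Fibonacci identity (a² + b²)(c² + d²) = (ac − bd)² + (ad + bc)² = (ac + bd)² + (ad − bc)²:
  17 · 73 = 1241: from (1² + 4²)(3² + 8²), take (1·3 − 4·8, 1·8 + 4·3) = (3 − 32, 8 + 12) = (-29, 20); dropping signs (only squares matter) gives (29, 20); check 29² + 20² = 841 + 400 = 1241 ✓.
  Scale by k = 5: (5·29, 5·20) = (145, 100).
Step 4: Order so x ≤ y and verify: 100² + 145² = 10000 + 21025 = 31025 = n. ✓

n = 31025 = 100² + 145² (one valid representation with x ≤ y).


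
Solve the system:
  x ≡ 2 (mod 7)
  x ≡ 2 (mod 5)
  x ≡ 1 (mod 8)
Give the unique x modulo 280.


Moduli 7, 5, 8 are pairwise coprime; by CRT there is a unique solution modulo M = 7 · 5 · 8 = 280.
Solve pairwise, accumulating the modulus:
  Start with x ≡ 2 (mod 7).
  Combine with x ≡ 2 (mod 5): since gcd(7, 5) = 1, we get a unique residue mod 35.
    Write x = 2 + 7·t and substitute into x ≡ 2 (mod 5): 7·t ≡ 2 − 2 = 0 (mod 5).
    Reduce coefficients mod 5: 2·t ≡ 0 (mod 5).
    The inverse of 2 mod 5 is 3 (since 2·3 = 6 = 1·5 + 1), so t ≡ 3·0 = 0 ≡ 0 (mod 5).
    Then x = 2 + 7·0 = 2, valid modulo lcm(7, 5) = 35: x ≡ 2 (mod 35).
  Combine with x ≡ 1 (mod 8): since gcd(35, 8) = 1, we get a unique residue mod 280.
    Write x = 2 + 35·t and substitute into x ≡ 1 (mod 8): 35·t ≡ 1 − 2 = -1 (mod 8).
    Reduce coefficients mod 8: 3·t ≡ 7 (mod 8).
    The inverse of 3 mod 8 is 3 (since 3·3 = 9 = 1·8 + 1), so t ≡ 3·7 = 21 ≡ 5 (mod 8).
    Then x = 2 + 35·5 = 177, valid modulo lcm(35, 8) = 280: x ≡ 177 (mod 280).
Verify: 177 mod 7 = 2 ✓, 177 mod 5 = 2 ✓, 177 mod 8 = 1 ✓.

x ≡ 177 (mod 280).


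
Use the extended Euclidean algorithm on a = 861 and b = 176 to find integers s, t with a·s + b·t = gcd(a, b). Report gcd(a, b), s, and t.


Euclidean algorithm on (861, 176) — divide until remainder is 0:
  861 = 4 · 176 + 157
  176 = 1 · 157 + 19
  157 = 8 · 19 + 5
  19 = 3 · 5 + 4
  5 = 1 · 4 + 1
  4 = 4 · 1 + 0
gcd(861, 176) = 1.
Track Bezout coefficients alongside the remainders: start with r₀ = 861 = a·1 + b·0 (s = 1, t = 0) and r₁ = 176 = a·0 + b·1 (s = 0, t = 1); each new remainder r_{k+1} = r_{k-1} − q_k·r_k inherits s_{k+1} = s_{k-1} − q_k·s_k, t_{k+1} = t_{k-1} − q_k·t_k, so r_k = a·s_k + b·t_k at every step:
  q = 4: r = 157, s = 1 − 4·0 = 1, t = 0 − 4·1 = -4  (check: 861·1 + 176·(-4) = 157)
  q = 1: r = 19, s = 0 − 1·1 = -1, t = 1 − 1·(-4) = 5  (check: 861·(-1) + 176·5 = 19)
  q = 8: r = 5, s = 1 − 8·(-1) = 9, t = -4 − 8·5 = -44  (check: 861·9 + 176·(-44) = 5)
  q = 3: r = 4, s = -1 − 3·9 = -28, t = 5 − 3·(-44) = 137  (check: 861·(-28) + 176·137 = 4)
  q = 1: r = 1, s = 9 − 1·(-28) = 37, t = -44 − 1·137 = -181  (check: 861·37 + 176·(-181) = 1)
The row with r = 1 (the gcd) gives the Bezout coefficients s = 37, t = -181.
Result: 861 · (37) + 176 · (-181) = 1.

gcd(861, 176) = 1; s = 37, t = -181 (check: 861·37 + 176·(-181) = 1).


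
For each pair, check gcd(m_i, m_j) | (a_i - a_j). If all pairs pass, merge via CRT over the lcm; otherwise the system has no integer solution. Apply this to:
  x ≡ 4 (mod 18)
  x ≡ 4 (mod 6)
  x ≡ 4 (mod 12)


Moduli 18, 6, 12 are not pairwise coprime, so CRT works modulo lcm(m_i) when all pairwise compatibility conditions hold.
Pairwise compatibility: gcd(m_i, m_j) must divide a_i - a_j for every pair.
Merge one congruence at a time:
  Start: x ≡ 4 (mod 18).
  Combine with x ≡ 4 (mod 6): gcd(18, 6) = 6; 4 - 4 = 0, which IS divisible by 6, so compatible.
    Write x = 4 + 18·t and substitute into x ≡ 4 (mod 6): 18·t ≡ 4 − 4 = 0 (mod 6).
    Divide the congruence (and modulus) by g = 6: 3·t ≡ 0 (mod 1).
    Modulo 1 every t works; take t = 0.
    Then x = 4 + 18·0 = 4, valid modulo lcm(18, 6) = 18: x ≡ 4 (mod 18).
  Combine with x ≡ 4 (mod 12): gcd(18, 12) = 6; 4 - 4 = 0, which IS divisible by 6, so compatible.
    Write x = 4 + 18·t and substitute into x ≡ 4 (mod 12): 18·t ≡ 4 − 4 = 0 (mod 12).
    Divide the congruence (and modulus) by g = 6: 3·t ≡ 0 (mod 2).
    Reduce coefficients mod 2: 1·t ≡ 0 (mod 2).
    So t ≡ 0 (mod 2).
    Then x = 4 + 18·0 = 4, valid modulo lcm(18, 12) = 36: x ≡ 4 (mod 36).
Verify: 4 mod 18 = 4, 4 mod 6 = 4, 4 mod 12 = 4.

x ≡ 4 (mod 36).


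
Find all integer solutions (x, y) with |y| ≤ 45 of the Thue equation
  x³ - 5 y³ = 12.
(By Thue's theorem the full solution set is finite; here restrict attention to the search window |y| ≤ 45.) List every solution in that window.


The equation is x³ - 5y³ = 12. For fixed y, x³ = 5·y³ + 12, so a solution requires the RHS to be a perfect cube.
Strategy: iterate y from -45 to 45, compute RHS = 5·y³ + 12, and check whether it is a (positive or negative) perfect cube.
Check small values of y:
  y = 0: RHS = 12 is not a perfect cube.
  y = 1: RHS = 17 is not a perfect cube.
  y = -1: RHS = 7 is not a perfect cube.
  y = 2: RHS = 52 is not a perfect cube.
  y = -2: RHS = -28 is not a perfect cube.
  y = 3: RHS = 147 is not a perfect cube.
  y = -3: RHS = -123 is not a perfect cube.
Continuing the search up to |y| = 45 finds no solutions either.
No (x, y) in the scanned range satisfies the equation.

No integer solutions with |y| ≤ 45.


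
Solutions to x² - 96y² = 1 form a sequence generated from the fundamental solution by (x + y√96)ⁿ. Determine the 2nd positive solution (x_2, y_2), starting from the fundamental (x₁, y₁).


Step 1: Find the fundamental solution (x₁, y₁) of x² - 96y² = 1.
  Expand √96 as a continued fraction. a₀ = ⌊√96⌋ = 9; iterate m_{k+1} = d_k·a_k − m_k, d_{k+1} = (96 − m_{k+1}²)/d_k, a_{k+1} = ⌊(a₀ + m_{k+1})/d_{k+1}⌋ (starting m₀ = 0, d₀ = 1), with convergents p_k = a_k·p_{k-1} + p_{k-2}, q_k = a_k·q_{k-1} + q_{k-2} (p₋₁ = 1, q₋₁ = 0):
  k = 0: a₀ = 9; p₀/q₀ = 9/1; p₀² − 96·q₀² = 81 − 96 = -15.
  k = 1: m = 9, d = 15, a = ⌊(9 + 9)/15⌋ = 1; p/q = (1·9 + 1)/(1·1 + 0) = 10/1; p² − 96·q² = 100 − 96 = 4.
  k = 2: m = 6, d = 4, a = ⌊(9 + 6)/4⌋ = 3; p/q = (3·10 + 9)/(3·1 + 1) = 39/4; p² − 96·q² = 1521 − 1536 = -15.
  k = 3: m = 6, d = 15, a = ⌊(9 + 6)/15⌋ = 1; p/q = (1·39 + 10)/(1·4 + 1) = 49/5; p² − 96·q² = 2401 − 2400 = 1.
  The first convergent with p² − 96·q² = 1 gives the fundamental solution (x₁, y₁) = (49, 5).
Step 2: Apply the recurrence (x_{n+1}, y_{n+1}) = (x₁x_n + 96y₁y_n, x₁y_n + y₁x_n) repeatedly.
  From (x_1, y_1) = (49, 5): x_2 = 49·49 + 96·5·5 = 4801; y_2 = 49·5 + 5·49 = 490.
Step 3: Verify x_2² - 96·y_2² = 23049601 - 23049600 = 1 (should be 1). ✓

(x_1, y_1) = (49, 5); (x_2, y_2) = (4801, 490).


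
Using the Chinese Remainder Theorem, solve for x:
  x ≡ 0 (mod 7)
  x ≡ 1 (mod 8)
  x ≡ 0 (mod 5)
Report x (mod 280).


Moduli 7, 8, 5 are pairwise coprime; by CRT there is a unique solution modulo M = 7 · 8 · 5 = 280.
Solve pairwise, accumulating the modulus:
  Start with x ≡ 0 (mod 7).
  Combine with x ≡ 1 (mod 8): since gcd(7, 8) = 1, we get a unique residue mod 56.
    Write x = 0 + 7·t and substitute into x ≡ 1 (mod 8): 7·t ≡ 1 − 0 = 1 (mod 8).
    The inverse of 7 mod 8 is 7 (since 7·7 = 49 = 6·8 + 1), so t ≡ 7·1 = 7 ≡ 7 (mod 8).
    Then x = 0 + 7·7 = 49, valid modulo lcm(7, 8) = 56: x ≡ 49 (mod 56).
  Combine with x ≡ 0 (mod 5): since gcd(56, 5) = 1, we get a unique residue mod 280.
    Write x = 49 + 56·t and substitute into x ≡ 0 (mod 5): 56·t ≡ 0 − 49 = -49 (mod 5).
    Reduce coefficients mod 5: 1·t ≡ 1 (mod 5).
    So t ≡ 1 (mod 5).
    Then x = 49 + 56·1 = 105, valid modulo lcm(56, 5) = 280: x ≡ 105 (mod 280).
Verify: 105 mod 7 = 0 ✓, 105 mod 8 = 1 ✓, 105 mod 5 = 0 ✓.

x ≡ 105 (mod 280).


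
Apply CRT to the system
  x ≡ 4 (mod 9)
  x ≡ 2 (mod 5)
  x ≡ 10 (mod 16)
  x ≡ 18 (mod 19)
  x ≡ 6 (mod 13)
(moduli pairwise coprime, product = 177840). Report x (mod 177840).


Product of moduli M = 9 · 5 · 16 · 19 · 13 = 177840.
Merge one congruence at a time:
  Start: x ≡ 4 (mod 9).
  Combine with x ≡ 2 (mod 5); new modulus lcm = 45.
    Write x = 4 + 9·t and substitute into x ≡ 2 (mod 5): 9·t ≡ 2 − 4 = -2 (mod 5).
    Reduce coefficients mod 5: 4·t ≡ 3 (mod 5).
    The inverse of 4 mod 5 is 4 (since 4·4 = 16 = 3·5 + 1), so t ≡ 4·3 = 12 ≡ 2 (mod 5).
    Then x = 4 + 9·2 = 22, valid modulo lcm(9, 5) = 45: x ≡ 22 (mod 45).
  Combine with x ≡ 10 (mod 16); new modulus lcm = 720.
    Write x = 22 + 45·t and substitute into x ≡ 10 (mod 16): 45·t ≡ 10 − 22 = -12 (mod 16).
    Reduce coefficients mod 16: 13·t ≡ 4 (mod 16).
    The inverse of 13 mod 16 is 5 (since 13·5 = 65 = 4·16 + 1), so t ≡ 5·4 = 20 ≡ 4 (mod 16).
    Then x = 22 + 45·4 = 202, valid modulo lcm(45, 16) = 720: x ≡ 202 (mod 720).
  Combine with x ≡ 18 (mod 19); new modulus lcm = 13680.
    Write x = 202 + 720·t and substitute into x ≡ 18 (mod 19): 720·t ≡ 18 − 202 = -184 (mod 19).
    Reduce coefficients mod 19: 17·t ≡ 6 (mod 19).
    The inverse of 17 mod 19 is 9 (since 17·9 = 153 = 8·19 + 1), so t ≡ 9·6 = 54 ≡ 16 (mod 19).
    Then x = 202 + 720·16 = 11722, valid modulo lcm(720, 19) = 13680: x ≡ 11722 (mod 13680).
  Combine with x ≡ 6 (mod 13); new modulus lcm = 177840.
    Write x = 11722 + 13680·t and substitute into x ≡ 6 (mod 13): 13680·t ≡ 6 − 11722 = -11716 (mod 13).
    Reduce coefficients mod 13: 4·t ≡ 10 (mod 13).
    The inverse of 4 mod 13 is 10 (since 4·10 = 40 = 3·13 + 1), so t ≡ 10·10 = 100 ≡ 9 (mod 13).
    Then x = 11722 + 13680·9 = 134842, valid modulo lcm(13680, 13) = 177840: x ≡ 134842 (mod 177840).
Verify against each original: 134842 mod 9 = 4, 134842 mod 5 = 2, 134842 mod 16 = 10, 134842 mod 19 = 18, 134842 mod 13 = 6.

x ≡ 134842 (mod 177840).


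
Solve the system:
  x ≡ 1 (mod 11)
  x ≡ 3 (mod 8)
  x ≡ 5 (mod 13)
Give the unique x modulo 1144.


Moduli 11, 8, 13 are pairwise coprime; by CRT there is a unique solution modulo M = 11 · 8 · 13 = 1144.
Solve pairwise, accumulating the modulus:
  Start with x ≡ 1 (mod 11).
  Combine with x ≡ 3 (mod 8): since gcd(11, 8) = 1, we get a unique residue mod 88.
    Write x = 1 + 11·t and substitute into x ≡ 3 (mod 8): 11·t ≡ 3 − 1 = 2 (mod 8).
    Reduce coefficients mod 8: 3·t ≡ 2 (mod 8).
    The inverse of 3 mod 8 is 3 (since 3·3 = 9 = 1·8 + 1), so t ≡ 3·2 = 6 ≡ 6 (mod 8).
    Then x = 1 + 11·6 = 67, valid modulo lcm(11, 8) = 88: x ≡ 67 (mod 88).
  Combine with x ≡ 5 (mod 13): since gcd(88, 13) = 1, we get a unique residue mod 1144.
    Write x = 67 + 88·t and substitute into x ≡ 5 (mod 13): 88·t ≡ 5 − 67 = -62 (mod 13).
    Reduce coefficients mod 13: 10·t ≡ 3 (mod 13).
    The inverse of 10 mod 13 is 4 (since 10·4 = 40 = 3·13 + 1), so t ≡ 4·3 = 12 ≡ 12 (mod 13).
    Then x = 67 + 88·12 = 1123, valid modulo lcm(88, 13) = 1144: x ≡ 1123 (mod 1144).
Verify: 1123 mod 11 = 1 ✓, 1123 mod 8 = 3 ✓, 1123 mod 13 = 5 ✓.

x ≡ 1123 (mod 1144).


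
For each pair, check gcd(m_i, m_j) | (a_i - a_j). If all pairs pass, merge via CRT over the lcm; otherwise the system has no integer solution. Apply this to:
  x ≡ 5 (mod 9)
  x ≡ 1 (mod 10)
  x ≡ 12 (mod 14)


Moduli 9, 10, 14 are not pairwise coprime, so CRT works modulo lcm(m_i) when all pairwise compatibility conditions hold.
Pairwise compatibility: gcd(m_i, m_j) must divide a_i - a_j for every pair.
Merge one congruence at a time:
  Start: x ≡ 5 (mod 9).
  Combine with x ≡ 1 (mod 10): gcd(9, 10) = 1; 1 - 5 = -4, which IS divisible by 1, so compatible.
    Write x = 5 + 9·t and substitute into x ≡ 1 (mod 10): 9·t ≡ 1 − 5 = -4 (mod 10).
    Reduce coefficients mod 10: 9·t ≡ 6 (mod 10).
    The inverse of 9 mod 10 is 9 (since 9·9 = 81 = 8·10 + 1), so t ≡ 9·6 = 54 ≡ 4 (mod 10).
    Then x = 5 + 9·4 = 41, valid modulo lcm(9, 10) = 90: x ≡ 41 (mod 90).
  Combine with x ≡ 12 (mod 14): gcd(90, 14) = 2, and 12 - 41 = -29 is NOT divisible by 2.
    ⇒ system is inconsistent (no integer solution).

No solution (the system is inconsistent).


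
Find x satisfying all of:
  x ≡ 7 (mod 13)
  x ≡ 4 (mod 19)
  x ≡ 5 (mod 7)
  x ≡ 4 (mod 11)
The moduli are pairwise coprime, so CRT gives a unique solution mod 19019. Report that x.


Product of moduli M = 13 · 19 · 7 · 11 = 19019.
Merge one congruence at a time:
  Start: x ≡ 7 (mod 13).
  Combine with x ≡ 4 (mod 19); new modulus lcm = 247.
    Write x = 7 + 13·t and substitute into x ≡ 4 (mod 19): 13·t ≡ 4 − 7 = -3 (mod 19).
    Reduce coefficients mod 19: 13·t ≡ 16 (mod 19).
    The inverse of 13 mod 19 is 3 (since 13·3 = 39 = 2·19 + 1), so t ≡ 3·16 = 48 ≡ 10 (mod 19).
    Then x = 7 + 13·10 = 137, valid modulo lcm(13, 19) = 247: x ≡ 137 (mod 247).
  Combine with x ≡ 5 (mod 7); new modulus lcm = 1729.
    Write x = 137 + 247·t and substitute into x ≡ 5 (mod 7): 247·t ≡ 5 − 137 = -132 (mod 7).
    Reduce coefficients mod 7: 2·t ≡ 1 (mod 7).
    The inverse of 2 mod 7 is 4 (since 2·4 = 8 = 1·7 + 1), so t ≡ 4·1 = 4 ≡ 4 (mod 7).
    Then x = 137 + 247·4 = 1125, valid modulo lcm(247, 7) = 1729: x ≡ 1125 (mod 1729).
  Combine with x ≡ 4 (mod 11); new modulus lcm = 19019.
    Write x = 1125 + 1729·t and substitute into x ≡ 4 (mod 11): 1729·t ≡ 4 − 1125 = -1121 (mod 11).
    Reduce coefficients mod 11: 2·t ≡ 1 (mod 11).
    The inverse of 2 mod 11 is 6 (since 2·6 = 12 = 1·11 + 1), so t ≡ 6·1 = 6 ≡ 6 (mod 11).
    Then x = 1125 + 1729·6 = 11499, valid modulo lcm(1729, 11) = 19019: x ≡ 11499 (mod 19019).
Verify against each original: 11499 mod 13 = 7, 11499 mod 19 = 4, 11499 mod 7 = 5, 11499 mod 11 = 4.

x ≡ 11499 (mod 19019).


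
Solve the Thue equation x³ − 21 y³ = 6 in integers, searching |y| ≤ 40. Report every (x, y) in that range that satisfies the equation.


The equation is x³ - 21y³ = 6. For fixed y, x³ = 21·y³ + 6, so a solution requires the RHS to be a perfect cube.
Strategy: iterate y from -40 to 40, compute RHS = 21·y³ + 6, and check whether it is a (positive or negative) perfect cube.
Check small values of y:
  y = 0: RHS = 6 is not a perfect cube.
  y = 1: RHS = 27 = (3)³ ⇒ x = 3 works.
  y = -1: RHS = -15 is not a perfect cube.
  y = 2: RHS = 174 is not a perfect cube.
  y = -2: RHS = -162 is not a perfect cube.
  y = 3: RHS = 573 is not a perfect cube.
  y = -3: RHS = -561 is not a perfect cube.
Continuing the search up to |y| = 40 finds no further solutions beyond those listed.
Collected solutions: (3, 1).

Solutions (with |y| ≤ 40): (3, 1).


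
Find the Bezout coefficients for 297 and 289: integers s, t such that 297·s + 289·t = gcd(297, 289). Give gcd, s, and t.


Euclidean algorithm on (297, 289) — divide until remainder is 0:
  297 = 1 · 289 + 8
  289 = 36 · 8 + 1
  8 = 8 · 1 + 0
gcd(297, 289) = 1.
Track Bezout coefficients alongside the remainders: start with r₀ = 297 = a·1 + b·0 (s = 1, t = 0) and r₁ = 289 = a·0 + b·1 (s = 0, t = 1); each new remainder r_{k+1} = r_{k-1} − q_k·r_k inherits s_{k+1} = s_{k-1} − q_k·s_k, t_{k+1} = t_{k-1} − q_k·t_k, so r_k = a·s_k + b·t_k at every step:
  q = 1: r = 8, s = 1 − 1·0 = 1, t = 0 − 1·1 = -1  (check: 297·1 + 289·(-1) = 8)
  q = 36: r = 1, s = 0 − 36·1 = -36, t = 1 − 36·(-1) = 37  (check: 297·(-36) + 289·37 = 1)
The row with r = 1 (the gcd) gives the Bezout coefficients s = -36, t = 37.
Result: 297 · (-36) + 289 · (37) = 1.

gcd(297, 289) = 1; s = -36, t = 37 (check: 297·(-36) + 289·37 = 1).


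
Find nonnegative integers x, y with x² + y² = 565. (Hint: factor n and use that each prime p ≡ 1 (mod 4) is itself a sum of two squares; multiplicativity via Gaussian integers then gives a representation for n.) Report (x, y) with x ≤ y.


Step 1: Factor n = 565 = 5 · 113.
Step 2: Check the mod-4 condition on each prime factor: 5 ≡ 1 (mod 4), exponent 1; 113 ≡ 1 (mod 4), exponent 1.
All primes ≡ 3 (mod 4) appear to even exponent (or don't appear), so by the two-squares theorem n IS expressible as a sum of two squares.
Step 3: Build a representation. Here n = 5 · 113 is a product of primes ≡ 1 (mod 4). Each prime p ≡ 1 (mod 4) is itself a sum of two squares; find a² by testing p − a² for a perfect square:
  5: 5 − 1² = 4 = 2² ⇒ 5 = 1² + 2².
  113: 113 − 1² = 112, 113 − 2² = 109, 113 − 3² = 104, 113 − 4² = 97, 113 − 5² = 88, 113 − 6² = 77, 113 − 7² = 64 = 8² ⇒ 113 = 7² + 8².
  Combine using the Brahmagupta–Fibonacci identity (a² + b²)(c² + d²) = (ac − bd)² + (ad + bc)² = (ac + bd)² + (ad − bc)²:
  5 · 113 = 565: from (1² + 2²)(7² + 8²), take (1·7 − 2·8, 1·8 + 2·7) = (7 − 16, 8 + 14) = (-9, 22); dropping signs (only squares matter) gives (9, 22); check 9² + 22² = 81 + 484 = 565 ✓.
Step 4: Order so x ≤ y and verify: 9² + 22² = 81 + 484 = 565 = n. ✓

n = 565 = 9² + 22² (one valid representation with x ≤ y).


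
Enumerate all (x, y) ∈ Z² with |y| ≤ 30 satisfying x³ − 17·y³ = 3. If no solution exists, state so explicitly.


The equation is x³ - 17y³ = 3. For fixed y, x³ = 17·y³ + 3, so a solution requires the RHS to be a perfect cube.
Strategy: iterate y from -30 to 30, compute RHS = 17·y³ + 3, and check whether it is a (positive or negative) perfect cube.
Check small values of y:
  y = 0: RHS = 3 is not a perfect cube.
  y = 1: RHS = 20 is not a perfect cube.
  y = -1: RHS = -14 is not a perfect cube.
  y = 2: RHS = 139 is not a perfect cube.
  y = -2: RHS = -133 is not a perfect cube.
  y = 3: RHS = 462 is not a perfect cube.
  y = -3: RHS = -456 is not a perfect cube.
Continuing the search up to |y| = 30 finds no solutions either.
No (x, y) in the scanned range satisfies the equation.

No integer solutions with |y| ≤ 30.


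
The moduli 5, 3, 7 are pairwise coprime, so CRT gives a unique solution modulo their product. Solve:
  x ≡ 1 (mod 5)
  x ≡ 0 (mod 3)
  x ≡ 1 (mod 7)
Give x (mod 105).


Moduli 5, 3, 7 are pairwise coprime; by CRT there is a unique solution modulo M = 5 · 3 · 7 = 105.
Solve pairwise, accumulating the modulus:
  Start with x ≡ 1 (mod 5).
  Combine with x ≡ 0 (mod 3): since gcd(5, 3) = 1, we get a unique residue mod 15.
    Write x = 1 + 5·t and substitute into x ≡ 0 (mod 3): 5·t ≡ 0 − 1 = -1 (mod 3).
    Reduce coefficients mod 3: 2·t ≡ 2 (mod 3).
    The inverse of 2 mod 3 is 2 (since 2·2 = 4 = 1·3 + 1), so t ≡ 2·2 = 4 ≡ 1 (mod 3).
    Then x = 1 + 5·1 = 6, valid modulo lcm(5, 3) = 15: x ≡ 6 (mod 15).
  Combine with x ≡ 1 (mod 7): since gcd(15, 7) = 1, we get a unique residue mod 105.
    Write x = 6 + 15·t and substitute into x ≡ 1 (mod 7): 15·t ≡ 1 − 6 = -5 (mod 7).
    Reduce coefficients mod 7: 1·t ≡ 2 (mod 7).
    So t ≡ 2 (mod 7).
    Then x = 6 + 15·2 = 36, valid modulo lcm(15, 7) = 105: x ≡ 36 (mod 105).
Verify: 36 mod 5 = 1 ✓, 36 mod 3 = 0 ✓, 36 mod 7 = 1 ✓.

x ≡ 36 (mod 105).


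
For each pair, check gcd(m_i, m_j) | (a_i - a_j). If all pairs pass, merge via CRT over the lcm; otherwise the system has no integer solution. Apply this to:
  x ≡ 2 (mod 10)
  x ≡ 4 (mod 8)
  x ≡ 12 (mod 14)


Moduli 10, 8, 14 are not pairwise coprime, so CRT works modulo lcm(m_i) when all pairwise compatibility conditions hold.
Pairwise compatibility: gcd(m_i, m_j) must divide a_i - a_j for every pair.
Merge one congruence at a time:
  Start: x ≡ 2 (mod 10).
  Combine with x ≡ 4 (mod 8): gcd(10, 8) = 2; 4 - 2 = 2, which IS divisible by 2, so compatible.
    Write x = 2 + 10·t and substitute into x ≡ 4 (mod 8): 10·t ≡ 4 − 2 = 2 (mod 8).
    Divide the congruence (and modulus) by g = 2: 5·t ≡ 1 (mod 4).
    Reduce coefficients mod 4: 1·t ≡ 1 (mod 4).
    So t ≡ 1 (mod 4).
    Then x = 2 + 10·1 = 12, valid modulo lcm(10, 8) = 40: x ≡ 12 (mod 40).
  Combine with x ≡ 12 (mod 14): gcd(40, 14) = 2; 12 - 12 = 0, which IS divisible by 2, so compatible.
    Write x = 12 + 40·t and substitute into x ≡ 12 (mod 14): 40·t ≡ 12 − 12 = 0 (mod 14).
    Divide the congruence (and modulus) by g = 2: 20·t ≡ 0 (mod 7).
    Reduce coefficients mod 7: 6·t ≡ 0 (mod 7).
    The inverse of 6 mod 7 is 6 (since 6·6 = 36 = 5·7 + 1), so t ≡ 6·0 = 0 ≡ 0 (mod 7).
    Then x = 12 + 40·0 = 12, valid modulo lcm(40, 14) = 280: x ≡ 12 (mod 280).
Verify: 12 mod 10 = 2, 12 mod 8 = 4, 12 mod 14 = 12.

x ≡ 12 (mod 280).


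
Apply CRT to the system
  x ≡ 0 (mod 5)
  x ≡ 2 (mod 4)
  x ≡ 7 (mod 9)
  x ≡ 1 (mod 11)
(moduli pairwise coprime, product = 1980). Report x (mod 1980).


Product of moduli M = 5 · 4 · 9 · 11 = 1980.
Merge one congruence at a time:
  Start: x ≡ 0 (mod 5).
  Combine with x ≡ 2 (mod 4); new modulus lcm = 20.
    Write x = 0 + 5·t and substitute into x ≡ 2 (mod 4): 5·t ≡ 2 − 0 = 2 (mod 4).
    Reduce coefficients mod 4: 1·t ≡ 2 (mod 4).
    So t ≡ 2 (mod 4).
    Then x = 0 + 5·2 = 10, valid modulo lcm(5, 4) = 20: x ≡ 10 (mod 20).
  Combine with x ≡ 7 (mod 9); new modulus lcm = 180.
    Write x = 10 + 20·t and substitute into x ≡ 7 (mod 9): 20·t ≡ 7 − 10 = -3 (mod 9).
    Reduce coefficients mod 9: 2·t ≡ 6 (mod 9).
    The inverse of 2 mod 9 is 5 (since 2·5 = 10 = 1·9 + 1), so t ≡ 5·6 = 30 ≡ 3 (mod 9).
    Then x = 10 + 20·3 = 70, valid modulo lcm(20, 9) = 180: x ≡ 70 (mod 180).
  Combine with x ≡ 1 (mod 11); new modulus lcm = 1980.
    Write x = 70 + 180·t and substitute into x ≡ 1 (mod 11): 180·t ≡ 1 − 70 = -69 (mod 11).
    Reduce coefficients mod 11: 4·t ≡ 8 (mod 11).
    The inverse of 4 mod 11 is 3 (since 4·3 = 12 = 1·11 + 1), so t ≡ 3·8 = 24 ≡ 2 (mod 11).
    Then x = 70 + 180·2 = 430, valid modulo lcm(180, 11) = 1980: x ≡ 430 (mod 1980).
Verify against each original: 430 mod 5 = 0, 430 mod 4 = 2, 430 mod 9 = 7, 430 mod 11 = 1.

x ≡ 430 (mod 1980).


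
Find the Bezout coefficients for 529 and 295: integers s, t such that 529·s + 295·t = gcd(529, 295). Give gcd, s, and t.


Euclidean algorithm on (529, 295) — divide until remainder is 0:
  529 = 1 · 295 + 234
  295 = 1 · 234 + 61
  234 = 3 · 61 + 51
  61 = 1 · 51 + 10
  51 = 5 · 10 + 1
  10 = 10 · 1 + 0
gcd(529, 295) = 1.
Track Bezout coefficients alongside the remainders: start with r₀ = 529 = a·1 + b·0 (s = 1, t = 0) and r₁ = 295 = a·0 + b·1 (s = 0, t = 1); each new remainder r_{k+1} = r_{k-1} − q_k·r_k inherits s_{k+1} = s_{k-1} − q_k·s_k, t_{k+1} = t_{k-1} − q_k·t_k, so r_k = a·s_k + b·t_k at every step:
  q = 1: r = 234, s = 1 − 1·0 = 1, t = 0 − 1·1 = -1  (check: 529·1 + 295·(-1) = 234)
  q = 1: r = 61, s = 0 − 1·1 = -1, t = 1 − 1·(-1) = 2  (check: 529·(-1) + 295·2 = 61)
  q = 3: r = 51, s = 1 − 3·(-1) = 4, t = -1 − 3·2 = -7  (check: 529·4 + 295·(-7) = 51)
  q = 1: r = 10, s = -1 − 1·4 = -5, t = 2 − 1·(-7) = 9  (check: 529·(-5) + 295·9 = 10)
  q = 5: r = 1, s = 4 − 5·(-5) = 29, t = -7 − 5·9 = -52  (check: 529·29 + 295·(-52) = 1)
The row with r = 1 (the gcd) gives the Bezout coefficients s = 29, t = -52.
Result: 529 · (29) + 295 · (-52) = 1.

gcd(529, 295) = 1; s = 29, t = -52 (check: 529·29 + 295·(-52) = 1).


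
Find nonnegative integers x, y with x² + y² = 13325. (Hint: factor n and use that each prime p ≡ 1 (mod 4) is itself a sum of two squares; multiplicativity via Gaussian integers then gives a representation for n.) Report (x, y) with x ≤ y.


Step 1: Factor n = 13325 = 5^2 · 13 · 41.
Step 2: Check the mod-4 condition on each prime factor: 5 ≡ 1 (mod 4), exponent 2; 13 ≡ 1 (mod 4), exponent 1; 41 ≡ 1 (mod 4), exponent 1.
All primes ≡ 3 (mod 4) appear to even exponent (or don't appear), so by the two-squares theorem n IS expressible as a sum of two squares.
Step 3: Build a representation. Group n = k² · m with k = 5 and m = 13 · 41 = 533 (a product of primes ≡ 1 (mod 4)); a representation of m scales to one of n via (k·x)² + (k·y)² = k²(x² + y²). Each prime p ≡ 1 (mod 4) is itself a sum of two squares; find a² by testing p − a² for a perfect square:
  13: 13 − 1² = 12, 13 − 2² = 9 = 3² ⇒ 13 = 2² + 3².
  41: 41 − 1² = 40, 41 − 2² = 37, 41 − 3² = 32, 41 − 4² = 25 = 5² ⇒ 41 = 4² + 5².
  Combine using the Brahmagupta–Fibonacci identity (a² + b²)(c² + d²) = (ac − bd)² + (ad + bc)² = (ac + bd)² + (ad − bc)²:
  13 · 41 = 533: from (2² + 3²)(4² + 5²), take (2·4 − 3·5, 2·5 + 3·4) = (8 − 15, 10 + 12) = (-7, 22); dropping signs (only squares matter) gives (7, 22); check 7² + 22² = 49 + 484 = 533 ✓.
  Scale by k = 5: (5·7, 5·22) = (35, 110).
Step 4: Order so x ≤ y and verify: 35² + 110² = 1225 + 12100 = 13325 = n. ✓

n = 13325 = 35² + 110² (one valid representation with x ≤ y).


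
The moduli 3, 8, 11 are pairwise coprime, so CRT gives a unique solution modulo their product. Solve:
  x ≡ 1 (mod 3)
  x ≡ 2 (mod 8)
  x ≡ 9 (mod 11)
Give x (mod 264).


Moduli 3, 8, 11 are pairwise coprime; by CRT there is a unique solution modulo M = 3 · 8 · 11 = 264.
Solve pairwise, accumulating the modulus:
  Start with x ≡ 1 (mod 3).
  Combine with x ≡ 2 (mod 8): since gcd(3, 8) = 1, we get a unique residue mod 24.
    Write x = 1 + 3·t and substitute into x ≡ 2 (mod 8): 3·t ≡ 2 − 1 = 1 (mod 8).
    The inverse of 3 mod 8 is 3 (since 3·3 = 9 = 1·8 + 1), so t ≡ 3·1 = 3 ≡ 3 (mod 8).
    Then x = 1 + 3·3 = 10, valid modulo lcm(3, 8) = 24: x ≡ 10 (mod 24).
  Combine with x ≡ 9 (mod 11): since gcd(24, 11) = 1, we get a unique residue mod 264.
    Write x = 10 + 24·t and substitute into x ≡ 9 (mod 11): 24·t ≡ 9 − 10 = -1 (mod 11).
    Reduce coefficients mod 11: 2·t ≡ 10 (mod 11).
    The inverse of 2 mod 11 is 6 (since 2·6 = 12 = 1·11 + 1), so t ≡ 6·10 = 60 ≡ 5 (mod 11).
    Then x = 10 + 24·5 = 130, valid modulo lcm(24, 11) = 264: x ≡ 130 (mod 264).
Verify: 130 mod 3 = 1 ✓, 130 mod 8 = 2 ✓, 130 mod 11 = 9 ✓.

x ≡ 130 (mod 264).


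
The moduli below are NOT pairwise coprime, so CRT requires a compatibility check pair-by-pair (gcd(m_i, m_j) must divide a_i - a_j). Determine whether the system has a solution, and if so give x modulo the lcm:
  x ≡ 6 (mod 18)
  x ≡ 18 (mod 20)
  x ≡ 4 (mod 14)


Moduli 18, 20, 14 are not pairwise coprime, so CRT works modulo lcm(m_i) when all pairwise compatibility conditions hold.
Pairwise compatibility: gcd(m_i, m_j) must divide a_i - a_j for every pair.
Merge one congruence at a time:
  Start: x ≡ 6 (mod 18).
  Combine with x ≡ 18 (mod 20): gcd(18, 20) = 2; 18 - 6 = 12, which IS divisible by 2, so compatible.
    Write x = 6 + 18·t and substitute into x ≡ 18 (mod 20): 18·t ≡ 18 − 6 = 12 (mod 20).
    Divide the congruence (and modulus) by g = 2: 9·t ≡ 6 (mod 10).
    The inverse of 9 mod 10 is 9 (since 9·9 = 81 = 8·10 + 1), so t ≡ 9·6 = 54 ≡ 4 (mod 10).
    Then x = 6 + 18·4 = 78, valid modulo lcm(18, 20) = 180: x ≡ 78 (mod 180).
  Combine with x ≡ 4 (mod 14): gcd(180, 14) = 2; 4 - 78 = -74, which IS divisible by 2, so compatible.
    Write x = 78 + 180·t and substitute into x ≡ 4 (mod 14): 180·t ≡ 4 − 78 = -74 (mod 14).
    Divide the congruence (and modulus) by g = 2: 90·t ≡ -37 (mod 7).
    Reduce coefficients mod 7: 6·t ≡ 5 (mod 7).
    The inverse of 6 mod 7 is 6 (since 6·6 = 36 = 5·7 + 1), so t ≡ 6·5 = 30 ≡ 2 (mod 7).
    Then x = 78 + 180·2 = 438, valid modulo lcm(180, 14) = 1260: x ≡ 438 (mod 1260).
Verify: 438 mod 18 = 6, 438 mod 20 = 18, 438 mod 14 = 4.

x ≡ 438 (mod 1260).


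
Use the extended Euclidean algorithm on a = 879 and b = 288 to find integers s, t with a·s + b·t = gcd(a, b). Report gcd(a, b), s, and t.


Euclidean algorithm on (879, 288) — divide until remainder is 0:
  879 = 3 · 288 + 15
  288 = 19 · 15 + 3
  15 = 5 · 3 + 0
gcd(879, 288) = 3.
Track Bezout coefficients alongside the remainders: start with r₀ = 879 = a·1 + b·0 (s = 1, t = 0) and r₁ = 288 = a·0 + b·1 (s = 0, t = 1); each new remainder r_{k+1} = r_{k-1} − q_k·r_k inherits s_{k+1} = s_{k-1} − q_k·s_k, t_{k+1} = t_{k-1} − q_k·t_k, so r_k = a·s_k + b·t_k at every step:
  q = 3: r = 15, s = 1 − 3·0 = 1, t = 0 − 3·1 = -3  (check: 879·1 + 288·(-3) = 15)
  q = 19: r = 3, s = 0 − 19·1 = -19, t = 1 − 19·(-3) = 58  (check: 879·(-19) + 288·58 = 3)
The row with r = 3 (the gcd) gives the Bezout coefficients s = -19, t = 58.
Result: 879 · (-19) + 288 · (58) = 3.

gcd(879, 288) = 3; s = -19, t = 58 (check: 879·(-19) + 288·58 = 3).
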